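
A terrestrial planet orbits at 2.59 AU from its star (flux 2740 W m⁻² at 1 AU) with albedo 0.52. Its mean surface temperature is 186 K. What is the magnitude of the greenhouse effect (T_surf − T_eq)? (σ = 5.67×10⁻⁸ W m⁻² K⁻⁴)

ΔT ≈ 14.5 K

S = 2740/2.59² = 408.5 W m⁻².
T_eq = [S(1−A)/(4σ)]^(1/4) = [408.5×0.48/(4×5.67×10⁻⁸)]^(1/4) = 171.5 K.
ΔT = T_surf − T_eq = 186 − 171.5.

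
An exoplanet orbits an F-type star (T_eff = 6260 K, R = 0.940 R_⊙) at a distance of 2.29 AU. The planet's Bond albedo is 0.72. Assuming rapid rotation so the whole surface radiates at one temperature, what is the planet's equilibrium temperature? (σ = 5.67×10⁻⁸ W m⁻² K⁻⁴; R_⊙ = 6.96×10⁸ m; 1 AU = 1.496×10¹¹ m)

T_eq ≈ 141 K

R_⋆ = 0.940 × 6.96×10⁸ = 6.54×10⁸ m.
d = 2.29 AU = 3.43×10¹¹ m.
L = 4πR_⋆²σT_⋆⁴ = 4π(6.54×10⁸)² × 5.67×10⁻⁸ × (6260)⁴ = 4.68×10²⁶ W.
S = L/(4πd²) = 318 W m⁻².
Energy balance: absorbed = emitted ⇒ πR²·S(1−A) = 4πR²·σT_eq⁴, so T_eq⁴ = S(1−A)/(4σ).
T_eq = [318 × 0.28 / (4 × 5.67×10⁻⁸)]^(1/4) = (3.92×10⁸)^(1/4) = 141 K.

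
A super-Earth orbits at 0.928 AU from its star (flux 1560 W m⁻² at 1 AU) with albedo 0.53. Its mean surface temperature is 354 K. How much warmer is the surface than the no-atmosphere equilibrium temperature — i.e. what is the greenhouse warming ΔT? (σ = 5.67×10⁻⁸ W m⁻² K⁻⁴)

S = 1560/0.928² = 1811 W m⁻².
T_eq = [S(1−A)/(4σ)]^(1/4) = [1811×0.47/(4×5.67×10⁻⁸)]^(1/4) = 247.5 K.
ΔT = T_surf − T_eq = 354 − 247.5.

ΔT ≈ 106.5 K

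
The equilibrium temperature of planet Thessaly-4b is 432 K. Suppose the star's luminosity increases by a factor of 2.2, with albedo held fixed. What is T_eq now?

T_eq ≈ 526 K

T_eq ∝ L^(1/4) · d^(−1/2).
T′ = 432 × 2.2^(1/4) = 526 K.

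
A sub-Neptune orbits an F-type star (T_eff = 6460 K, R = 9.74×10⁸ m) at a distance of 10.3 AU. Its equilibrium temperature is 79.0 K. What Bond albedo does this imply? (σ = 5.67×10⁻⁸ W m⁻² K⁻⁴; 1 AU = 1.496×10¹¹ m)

d = 10.3 AU = 1.54×10¹² m.
L = 4πR_⋆²σT_⋆⁴ = 4π(9.74×10⁸)² × 5.67×10⁻⁸ × (6460)⁴ = 1.18×10²⁷ W.
S = L/(4πd²) = 39.5 W m⁻².
From T_eq⁴ = S(1−A)/(4σ): 1−A = 4σT_eq⁴/S.
1−A = 4 × 5.67×10⁻⁸ × (79.0)⁴ / 39.5 = 0.224.

A ≈ 0.78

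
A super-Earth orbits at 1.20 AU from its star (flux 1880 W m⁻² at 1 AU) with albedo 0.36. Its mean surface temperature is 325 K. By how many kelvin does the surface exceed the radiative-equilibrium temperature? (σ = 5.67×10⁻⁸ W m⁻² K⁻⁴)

ΔT ≈ 78.6 K

S = 1880/1.20² = 1306 W m⁻².
T_eq = [S(1−A)/(4σ)]^(1/4) = [1306×0.64/(4×5.67×10⁻⁸)]^(1/4) = 246.4 K.
ΔT = T_surf − T_eq = 325 − 246.4.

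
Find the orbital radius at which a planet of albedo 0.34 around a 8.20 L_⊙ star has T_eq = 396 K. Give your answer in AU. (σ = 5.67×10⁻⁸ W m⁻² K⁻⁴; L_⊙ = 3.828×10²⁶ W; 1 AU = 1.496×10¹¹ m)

d ≈ 1.15 AU

L = 8.20 × 3.828×10²⁶ = 3.14×10²⁷ W.
From T_eq⁴ = L(1−A)/(16πσd²): d = √[L(1−A)/(16πσT_eq⁴)].
d = √[3.14×10²⁷ × 0.66 / (16π × 5.67×10⁻⁸ × (396)⁴)] = 1.72×10¹¹ m = 1.15 AU.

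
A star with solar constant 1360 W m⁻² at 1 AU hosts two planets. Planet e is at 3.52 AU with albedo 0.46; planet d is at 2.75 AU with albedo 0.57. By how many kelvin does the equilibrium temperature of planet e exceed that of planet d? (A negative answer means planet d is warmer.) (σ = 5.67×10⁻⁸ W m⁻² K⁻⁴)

ΔT ≈ -8.7 K

T_eq = [S₀(1−A)/(4σd²)]^(1/4), so T ∝ (1−A)^(1/4) / √d.
T₁ = [1360×0.54/(4×5.67×10⁻⁸×3.52²)]^(1/4) = 127.15 K.
T₂ = [1360×0.43/(4×5.67×10⁻⁸×2.75²)]^(1/4) = 135.89 K.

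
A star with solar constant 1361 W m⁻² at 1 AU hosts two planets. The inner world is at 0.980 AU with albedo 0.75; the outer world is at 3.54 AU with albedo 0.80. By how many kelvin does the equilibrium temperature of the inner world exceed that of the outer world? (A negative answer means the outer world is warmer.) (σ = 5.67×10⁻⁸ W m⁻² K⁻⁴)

T_eq = [S₀(1−A)/(4σd²)]^(1/4), so T ∝ (1−A)^(1/4) / √d.
T₁ = [1361×0.25/(4×5.67×10⁻⁸×0.980²)]^(1/4) = 198.80 K.
T₂ = [1361×0.20/(4×5.67×10⁻⁸×3.54²)]^(1/4) = 98.93 K.

ΔT ≈ 99.9 K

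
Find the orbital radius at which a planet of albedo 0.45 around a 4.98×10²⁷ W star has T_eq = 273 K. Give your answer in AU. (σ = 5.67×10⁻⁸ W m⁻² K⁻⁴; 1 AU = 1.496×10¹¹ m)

From T_eq⁴ = L(1−A)/(16πσd²): d = √[L(1−A)/(16πσT_eq⁴)].
d = √[4.98×10²⁷ × 0.55 / (16π × 5.67×10⁻⁸ × (273)⁴)] = 4.16×10¹¹ m = 2.78 AU.

d ≈ 2.78 AU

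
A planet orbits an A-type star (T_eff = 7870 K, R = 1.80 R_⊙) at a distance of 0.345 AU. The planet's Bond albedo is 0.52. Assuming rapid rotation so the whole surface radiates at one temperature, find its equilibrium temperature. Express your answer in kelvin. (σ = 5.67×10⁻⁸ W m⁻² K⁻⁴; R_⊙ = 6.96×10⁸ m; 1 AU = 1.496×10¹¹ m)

T_eq ≈ 722 K

R_⋆ = 1.80 × 6.96×10⁸ = 1.25×10⁹ m.
d = 0.345 AU = 5.16×10¹⁰ m.
L = 4πR_⋆²σT_⋆⁴ = 4π(1.25×10⁹)² × 5.67×10⁻⁸ × (7870)⁴ = 4.29×10²⁷ W.
S = L/(4πd²) = 1.28×10⁵ W m⁻².
Energy balance: absorbed = emitted ⇒ πR²·S(1−A) = 4πR²·σT_eq⁴, so T_eq⁴ = S(1−A)/(4σ).
T_eq = [1.28×10⁵ × 0.48 / (4 × 5.67×10⁻⁸)]^(1/4) = (2.71×10¹¹)^(1/4) = 722 K.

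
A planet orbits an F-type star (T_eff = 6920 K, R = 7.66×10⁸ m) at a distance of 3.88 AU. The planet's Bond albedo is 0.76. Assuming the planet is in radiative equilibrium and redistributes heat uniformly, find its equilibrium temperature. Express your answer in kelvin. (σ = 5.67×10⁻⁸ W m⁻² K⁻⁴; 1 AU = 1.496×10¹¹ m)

T_eq ≈ 124 K

d = 3.88 AU = 5.80×10¹¹ m.
L = 4πR_⋆²σT_⋆⁴ = 4π(7.66×10⁸)² × 5.67×10⁻⁸ × (6920)⁴ = 9.59×10²⁶ W.
S = L/(4πd²) = 226 W m⁻².
Energy balance: absorbed = emitted ⇒ πR²·S(1−A) = 4πR²·σT_eq⁴, so T_eq⁴ = S(1−A)/(4σ).
T_eq = [226 × 0.24 / (4 × 5.67×10⁻⁸)]^(1/4) = (2.40×10⁸)^(1/4) = 124 K.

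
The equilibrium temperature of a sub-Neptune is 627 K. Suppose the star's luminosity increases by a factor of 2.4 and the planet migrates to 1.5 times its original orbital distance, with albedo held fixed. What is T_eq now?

T_eq ∝ L^(1/4) · d^(−1/2).
T′ = 627 × 2.4^(1/4) / 1.5^(1/2) = 637 K.

T_eq ≈ 637 K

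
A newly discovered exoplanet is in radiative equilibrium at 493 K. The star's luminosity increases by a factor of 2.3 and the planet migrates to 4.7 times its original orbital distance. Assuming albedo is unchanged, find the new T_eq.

T_eq ∝ L^(1/4) · d^(−1/2).
T′ = 493 × 2.3^(1/4) / 4.7^(1/2) = 280 K.

T_eq ≈ 280 K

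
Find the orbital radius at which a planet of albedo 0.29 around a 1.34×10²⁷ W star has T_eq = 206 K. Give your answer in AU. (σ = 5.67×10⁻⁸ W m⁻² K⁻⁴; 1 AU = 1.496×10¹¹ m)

d ≈ 2.88 AU

From T_eq⁴ = L(1−A)/(16πσd²): d = √[L(1−A)/(16πσT_eq⁴)].
d = √[1.34×10²⁷ × 0.71 / (16π × 5.67×10⁻⁸ × (206)⁴)] = 4.31×10¹¹ m = 2.88 AU.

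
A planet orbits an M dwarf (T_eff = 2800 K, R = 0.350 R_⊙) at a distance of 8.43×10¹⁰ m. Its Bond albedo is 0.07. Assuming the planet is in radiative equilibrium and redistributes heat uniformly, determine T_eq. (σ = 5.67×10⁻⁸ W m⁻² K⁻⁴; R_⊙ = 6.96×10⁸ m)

T_eq ≈ 105 K

R_⋆ = 0.350 × 6.96×10⁸ = 2.44×10⁸ m.
L = 4πR_⋆²σT_⋆⁴ = 4π(2.44×10⁸)² × 5.67×10⁻⁸ × (2800)⁴ = 2.60×10²⁴ W.
S = L/(4πd²) = 29.1 W m⁻².
Energy balance: absorbed = emitted ⇒ πR²·S(1−A) = 4πR²·σT_eq⁴, so T_eq⁴ = S(1−A)/(4σ).
T_eq = [29.1 × 0.93 / (4 × 5.67×10⁻⁸)]^(1/4) = (1.19×10⁸)^(1/4) = 105 K.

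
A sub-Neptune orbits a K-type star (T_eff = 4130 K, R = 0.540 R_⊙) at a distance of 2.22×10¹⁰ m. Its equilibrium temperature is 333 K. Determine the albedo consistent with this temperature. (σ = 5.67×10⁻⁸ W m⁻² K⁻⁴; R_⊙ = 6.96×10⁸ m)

R_⋆ = 0.540 × 6.96×10⁸ = 3.76×10⁸ m.
L = 4πR_⋆²σT_⋆⁴ = 4π(3.76×10⁸)² × 5.67×10⁻⁸ × (4130)⁴ = 2.93×10²⁵ W.
S = L/(4πd²) = 4730 W m⁻².
From T_eq⁴ = S(1−A)/(4σ): 1−A = 4σT_eq⁴/S.
1−A = 4 × 5.67×10⁻⁸ × (333)⁴ / 4730 = 0.590.

A ≈ 0.41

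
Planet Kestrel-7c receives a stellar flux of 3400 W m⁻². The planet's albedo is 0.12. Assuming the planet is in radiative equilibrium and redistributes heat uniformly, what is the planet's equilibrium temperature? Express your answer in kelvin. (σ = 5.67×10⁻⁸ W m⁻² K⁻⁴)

T_eq ≈ 339 K

Energy balance: absorbed = emitted ⇒ πR²·S(1−A) = 4πR²·σT_eq⁴, so T_eq⁴ = S(1−A)/(4σ).
T_eq = [3400 × 0.88 / (4 × 5.67×10⁻⁸)]^(1/4) = (1.32×10¹⁰)^(1/4) = 339 K.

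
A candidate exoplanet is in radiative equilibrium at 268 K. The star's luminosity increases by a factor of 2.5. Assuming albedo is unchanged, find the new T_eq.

T_eq ∝ L^(1/4) · d^(−1/2).
T′ = 268 × 2.5^(1/4) = 337 K.

T_eq ≈ 337 K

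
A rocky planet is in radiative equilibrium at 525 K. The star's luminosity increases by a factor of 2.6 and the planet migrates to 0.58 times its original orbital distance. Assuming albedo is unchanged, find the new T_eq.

T_eq ≈ 875 K

T_eq ∝ L^(1/4) · d^(−1/2).
T′ = 525 × 2.6^(1/4) / 0.58^(1/2) = 875 K.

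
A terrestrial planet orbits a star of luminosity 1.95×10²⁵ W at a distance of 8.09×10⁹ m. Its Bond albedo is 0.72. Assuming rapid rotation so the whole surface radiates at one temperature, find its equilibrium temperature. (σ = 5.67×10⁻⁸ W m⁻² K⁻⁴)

T_eq ≈ 414 K

Flux: S = L/(4πd²) = 1.95×10²⁵/(4π×(8.09×10⁹)²) = 2.37×10⁴ W m⁻².
Energy balance: absorbed = emitted ⇒ πR²·S(1−A) = 4πR²·σT_eq⁴, so T_eq⁴ = S(1−A)/(4σ).
T_eq = [2.37×10⁴ × 0.28 / (4 × 5.67×10⁻⁸)]^(1/4) = (2.93×10¹⁰)^(1/4) = 414 K.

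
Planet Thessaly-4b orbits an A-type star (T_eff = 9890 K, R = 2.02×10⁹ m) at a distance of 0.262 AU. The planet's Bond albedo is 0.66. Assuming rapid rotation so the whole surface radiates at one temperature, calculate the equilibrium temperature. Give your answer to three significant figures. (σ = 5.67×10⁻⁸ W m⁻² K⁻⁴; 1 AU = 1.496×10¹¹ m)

d = 0.262 AU = 3.92×10¹⁰ m.
L = 4πR_⋆²σT_⋆⁴ = 4π(2.02×10⁹)² × 5.67×10⁻⁸ × (9890)⁴ = 2.78×10²⁸ W.
S = L/(4πd²) = 1.44×10⁶ W m⁻².
Energy balance: absorbed = emitted ⇒ πR²·S(1−A) = 4πR²·σT_eq⁴, so T_eq⁴ = S(1−A)/(4σ).
T_eq = [1.44×10⁶ × 0.34 / (4 × 5.67×10⁻⁸)]^(1/4) = (2.16×10¹²)^(1/4) = 1210 K.

T_eq ≈ 1210 K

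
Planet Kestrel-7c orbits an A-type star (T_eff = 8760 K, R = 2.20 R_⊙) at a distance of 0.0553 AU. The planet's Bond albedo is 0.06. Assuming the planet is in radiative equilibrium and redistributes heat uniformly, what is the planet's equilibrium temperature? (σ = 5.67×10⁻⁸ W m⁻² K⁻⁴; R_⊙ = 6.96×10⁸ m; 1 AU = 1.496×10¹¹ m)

R_⋆ = 2.20 × 6.96×10⁸ = 1.53×10⁹ m.
d = 0.0553 AU = 8.27×10⁹ m.
L = 4πR_⋆²σT_⋆⁴ = 4π(1.53×10⁹)² × 5.67×10⁻⁸ × (8760)⁴ = 9.84×10²⁷ W.
S = L/(4πd²) = 1.14×10⁷ W m⁻².
Energy balance: absorbed = emitted ⇒ πR²·S(1−A) = 4πR²·σT_eq⁴, so T_eq⁴ = S(1−A)/(4σ).
T_eq = [1.14×10⁷ × 0.94 / (4 × 5.67×10⁻⁸)]^(1/4) = (4.74×10¹³)^(1/4) = 2620 K.

T_eq ≈ 2620 K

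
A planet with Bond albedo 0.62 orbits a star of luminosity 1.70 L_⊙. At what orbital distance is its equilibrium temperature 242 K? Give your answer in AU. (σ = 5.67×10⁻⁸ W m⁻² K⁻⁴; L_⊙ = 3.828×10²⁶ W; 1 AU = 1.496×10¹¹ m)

d ≈ 1.06 AU

L = 1.70 × 3.828×10²⁶ = 6.51×10²⁶ W.
From T_eq⁴ = L(1−A)/(16πσd²): d = √[L(1−A)/(16πσT_eq⁴)].
d = √[6.51×10²⁶ × 0.38 / (16π × 5.67×10⁻⁸ × (242)⁴)] = 1.59×10¹¹ m = 1.06 AU.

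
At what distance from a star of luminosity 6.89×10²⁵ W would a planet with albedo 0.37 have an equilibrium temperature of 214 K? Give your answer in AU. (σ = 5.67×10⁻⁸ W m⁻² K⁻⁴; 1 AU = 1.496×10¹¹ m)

d ≈ 0.570 AU

From T_eq⁴ = L(1−A)/(16πσd²): d = √[L(1−A)/(16πσT_eq⁴)].
d = √[6.89×10²⁵ × 0.63 / (16π × 5.67×10⁻⁸ × (214)⁴)] = 8.52×10¹⁰ m = 0.570 AU.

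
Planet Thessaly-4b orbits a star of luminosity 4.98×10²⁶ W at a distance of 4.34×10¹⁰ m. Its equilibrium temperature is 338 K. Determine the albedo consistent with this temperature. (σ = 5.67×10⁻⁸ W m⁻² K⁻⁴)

Flux: S = L/(4πd²) = 4.98×10²⁶/(4π×(4.34×10¹⁰)²) = 2.10×10⁴ W m⁻².
From T_eq⁴ = S(1−A)/(4σ): 1−A = 4σT_eq⁴/S.
1−A = 4 × 5.67×10⁻⁸ × (338)⁴ / 2.10×10⁴ = 0.141.

A ≈ 0.86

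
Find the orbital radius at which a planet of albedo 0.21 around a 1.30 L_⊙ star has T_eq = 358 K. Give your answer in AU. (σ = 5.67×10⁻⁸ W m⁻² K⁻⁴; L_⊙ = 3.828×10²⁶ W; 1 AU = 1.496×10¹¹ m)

L = 1.30 × 3.828×10²⁶ = 4.98×10²⁶ W.
From T_eq⁴ = L(1−A)/(16πσd²): d = √[L(1−A)/(16πσT_eq⁴)].
d = √[4.98×10²⁶ × 0.79 / (16π × 5.67×10⁻⁸ × (358)⁴)] = 9.16×10¹⁰ m = 0.613 AU.

d ≈ 0.613 AU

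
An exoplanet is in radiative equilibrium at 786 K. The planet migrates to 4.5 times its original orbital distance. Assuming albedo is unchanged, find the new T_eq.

T_eq ∝ L^(1/4) · d^(−1/2).
T′ = 786 / 4.5^(1/2) = 371 K.

T_eq ≈ 371 K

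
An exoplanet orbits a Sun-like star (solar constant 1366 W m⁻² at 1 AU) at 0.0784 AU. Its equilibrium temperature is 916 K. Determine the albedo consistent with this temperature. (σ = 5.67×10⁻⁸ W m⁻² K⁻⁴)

Flux at 0.0784 AU: S = 1366/0.0784² = 2.22×10⁵ W m⁻².
From T_eq⁴ = S(1−A)/(4σ): 1−A = 4σT_eq⁴/S.
1−A = 4 × 5.67×10⁻⁸ × (916)⁴ / 2.22×10⁵ = 0.718.

A ≈ 0.28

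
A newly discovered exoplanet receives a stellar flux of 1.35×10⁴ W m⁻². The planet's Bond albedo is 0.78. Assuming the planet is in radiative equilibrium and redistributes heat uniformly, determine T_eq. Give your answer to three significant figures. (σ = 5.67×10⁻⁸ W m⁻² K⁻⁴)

Energy balance: absorbed = emitted ⇒ πR²·S(1−A) = 4πR²·σT_eq⁴, so T_eq⁴ = S(1−A)/(4σ).
T_eq = [1.35×10⁴ × 0.22 / (4 × 5.67×10⁻⁸)]^(1/4) = (1.31×10¹⁰)^(1/4) = 338 K.

T_eq ≈ 338 K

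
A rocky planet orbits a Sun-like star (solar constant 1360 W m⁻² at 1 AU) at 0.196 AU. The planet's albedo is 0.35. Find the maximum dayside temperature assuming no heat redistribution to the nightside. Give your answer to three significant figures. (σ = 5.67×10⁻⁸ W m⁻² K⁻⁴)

Flux at 0.196 AU: S = 1360/0.196² = 3.54×10⁴ W m⁻².
With no redistribution each surface element balances locally: S(1−A) = σT⁴.
T = [3.54×10⁴ × 0.65 / 5.67×10⁻⁸]^(1/4) = (4.06×10¹¹)^(1/4) = 798 K.

T_ss ≈ 798 K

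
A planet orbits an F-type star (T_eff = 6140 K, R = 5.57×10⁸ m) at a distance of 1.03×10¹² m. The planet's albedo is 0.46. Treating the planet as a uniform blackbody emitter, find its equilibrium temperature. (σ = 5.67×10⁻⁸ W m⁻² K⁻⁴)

L = 4πR_⋆²σT_⋆⁴ = 4π(5.57×10⁸)² × 5.67×10⁻⁸ × (6140)⁴ = 3.14×10²⁶ W.
S = L/(4πd²) = 23.6 W m⁻².
Energy balance: absorbed = emitted ⇒ πR²·S(1−A) = 4πR²·σT_eq⁴, so T_eq⁴ = S(1−A)/(4σ).
T_eq = [23.6 × 0.54 / (4 × 5.67×10⁻⁸)]^(1/4) = (5.61×10⁷)^(1/4) = 86.5 K.

T_eq ≈ 86.5 K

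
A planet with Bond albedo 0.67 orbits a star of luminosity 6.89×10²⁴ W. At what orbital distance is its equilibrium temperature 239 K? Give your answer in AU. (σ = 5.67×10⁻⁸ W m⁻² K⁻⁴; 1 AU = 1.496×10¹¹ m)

d ≈ 0.105 AU

From T_eq⁴ = L(1−A)/(16πσd²): d = √[L(1−A)/(16πσT_eq⁴)].
d = √[6.89×10²⁴ × 0.33 / (16π × 5.67×10⁻⁸ × (239)⁴)] = 1.56×10¹⁰ m = 0.105 AU.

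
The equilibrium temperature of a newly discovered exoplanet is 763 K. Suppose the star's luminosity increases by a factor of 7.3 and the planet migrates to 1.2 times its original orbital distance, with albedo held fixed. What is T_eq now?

T_eq ∝ L^(1/4) · d^(−1/2).
T′ = 763 × 7.3^(1/4) / 1.2^(1/2) = 1140 K.

T_eq ≈ 1140 K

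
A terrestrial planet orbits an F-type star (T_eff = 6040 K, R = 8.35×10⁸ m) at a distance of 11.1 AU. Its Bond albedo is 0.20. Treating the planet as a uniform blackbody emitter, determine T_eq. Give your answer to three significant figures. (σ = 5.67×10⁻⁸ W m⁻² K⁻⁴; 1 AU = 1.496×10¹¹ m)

T_eq ≈ 90.6 K

d = 11.1 AU = 1.66×10¹² m.
L = 4πR_⋆²σT_⋆⁴ = 4π(8.35×10⁸)² × 5.67×10⁻⁸ × (6040)⁴ = 6.61×10²⁶ W.
S = L/(4πd²) = 19.1 W m⁻².
Energy balance: absorbed = emitted ⇒ πR²·S(1−A) = 4πR²·σT_eq⁴, so T_eq⁴ = S(1−A)/(4σ).
T_eq = [19.1 × 0.80 / (4 × 5.67×10⁻⁸)]^(1/4) = (6.73×10⁷)^(1/4) = 90.6 K.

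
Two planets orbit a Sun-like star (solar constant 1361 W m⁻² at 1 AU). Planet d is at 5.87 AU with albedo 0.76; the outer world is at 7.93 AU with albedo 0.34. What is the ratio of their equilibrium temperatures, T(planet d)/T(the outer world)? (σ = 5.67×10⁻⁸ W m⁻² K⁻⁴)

T₁/T₂ ≈ 0.903

T_eq = [S₀(1−A)/(4σd²)]^(1/4), so T ∝ (1−A)^(1/4) / √d.
T₁ = [1361×0.24/(4×5.67×10⁻⁸×5.87²)]^(1/4) = 80.41 K.
T₂ = [1361×0.66/(4×5.67×10⁻⁸×7.93²)]^(1/4) = 89.08 K.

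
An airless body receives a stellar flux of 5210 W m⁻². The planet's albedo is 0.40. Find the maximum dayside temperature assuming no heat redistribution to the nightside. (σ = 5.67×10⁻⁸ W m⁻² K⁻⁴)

With no redistribution each surface element balances locally: S(1−A) = σT⁴.
T = [5210 × 0.60 / 5.67×10⁻⁸]^(1/4) = (5.51×10¹⁰)^(1/4) = 485 K.

T_ss ≈ 485 K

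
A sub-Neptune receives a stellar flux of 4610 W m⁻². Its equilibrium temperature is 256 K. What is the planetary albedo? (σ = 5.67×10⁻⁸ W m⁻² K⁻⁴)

A ≈ 0.79

From T_eq⁴ = S(1−A)/(4σ): 1−A = 4σT_eq⁴/S.
1−A = 4 × 5.67×10⁻⁸ × (256)⁴ / 4610 = 0.211.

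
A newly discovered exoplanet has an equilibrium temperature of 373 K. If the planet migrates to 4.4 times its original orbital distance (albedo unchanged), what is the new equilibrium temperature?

T_eq ∝ L^(1/4) · d^(−1/2).
T′ = 373 / 4.4^(1/2) = 178 K.

T_eq ≈ 178 K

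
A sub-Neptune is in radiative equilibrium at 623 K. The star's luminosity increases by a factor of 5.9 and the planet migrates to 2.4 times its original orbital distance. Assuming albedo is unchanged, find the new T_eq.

T_eq ∝ L^(1/4) · d^(−1/2).
T′ = 623 × 5.9^(1/4) / 2.4^(1/2) = 627 K.

T_eq ≈ 627 K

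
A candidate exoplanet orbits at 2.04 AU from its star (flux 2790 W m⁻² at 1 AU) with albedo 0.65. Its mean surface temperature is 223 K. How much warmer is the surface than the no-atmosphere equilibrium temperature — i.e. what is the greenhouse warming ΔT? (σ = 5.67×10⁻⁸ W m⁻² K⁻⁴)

ΔT ≈ 43.7 K

S = 2790/2.04² = 670.4 W m⁻².
T_eq = [S(1−A)/(4σ)]^(1/4) = [670.4×0.35/(4×5.67×10⁻⁸)]^(1/4) = 179.3 K.
ΔT = T_surf − T_eq = 223 − 179.3.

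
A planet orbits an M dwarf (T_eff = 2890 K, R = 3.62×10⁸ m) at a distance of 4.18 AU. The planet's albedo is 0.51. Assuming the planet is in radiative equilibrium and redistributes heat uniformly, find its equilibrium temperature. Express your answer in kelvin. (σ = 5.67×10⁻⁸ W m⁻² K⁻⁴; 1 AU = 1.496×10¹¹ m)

T_eq ≈ 41.1 K

d = 4.18 AU = 6.25×10¹¹ m.
L = 4πR_⋆²σT_⋆⁴ = 4π(3.62×10⁸)² × 5.67×10⁻⁸ × (2890)⁴ = 6.51×10²⁴ W.
S = L/(4πd²) = 1.33 W m⁻².
Energy balance: absorbed = emitted ⇒ πR²·S(1−A) = 4πR²·σT_eq⁴, so T_eq⁴ = S(1−A)/(4σ).
T_eq = [1.33 × 0.49 / (4 × 5.67×10⁻⁸)]^(1/4) = (2.86×10⁶)^(1/4) = 41.1 K.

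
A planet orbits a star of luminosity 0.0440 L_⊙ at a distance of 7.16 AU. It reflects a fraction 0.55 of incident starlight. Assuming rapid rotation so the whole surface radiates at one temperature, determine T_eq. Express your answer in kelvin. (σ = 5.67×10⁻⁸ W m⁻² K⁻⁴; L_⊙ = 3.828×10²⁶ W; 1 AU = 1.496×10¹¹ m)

d = 7.16 AU = 1.07×10¹² m.
L = 0.0440 × 3.828×10²⁶ = 1.68×10²⁵ W.
Flux: S = L/(4πd²) = 1.68×10²⁵/(4π×(1.07×10¹²)²) = 1.17 W m⁻².
Energy balance: absorbed = emitted ⇒ πR²·S(1−A) = 4πR²·σT_eq⁴, so T_eq⁴ = S(1−A)/(4σ).
T_eq = [1.17 × 0.45 / (4 × 5.67×10⁻⁸)]^(1/4) = (2.32×10⁶)^(1/4) = 39.0 K.

T_eq ≈ 39.0 K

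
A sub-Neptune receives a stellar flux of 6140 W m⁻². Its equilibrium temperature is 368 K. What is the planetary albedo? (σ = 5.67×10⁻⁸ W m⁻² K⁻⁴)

A ≈ 0.32

From T_eq⁴ = S(1−A)/(4σ): 1−A = 4σT_eq⁴/S.
1−A = 4 × 5.67×10⁻⁸ × (368)⁴ / 6140 = 0.677.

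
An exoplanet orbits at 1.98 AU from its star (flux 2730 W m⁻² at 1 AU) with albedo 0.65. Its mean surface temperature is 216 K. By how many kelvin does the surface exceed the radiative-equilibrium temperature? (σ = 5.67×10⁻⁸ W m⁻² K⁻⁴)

ΔT ≈ 34.9 K

S = 2730/1.98² = 696.4 W m⁻².
T_eq = [S(1−A)/(4σ)]^(1/4) = [696.4×0.35/(4×5.67×10⁻⁸)]^(1/4) = 181.1 K.
ΔT = T_surf − T_eq = 216 − 181.1.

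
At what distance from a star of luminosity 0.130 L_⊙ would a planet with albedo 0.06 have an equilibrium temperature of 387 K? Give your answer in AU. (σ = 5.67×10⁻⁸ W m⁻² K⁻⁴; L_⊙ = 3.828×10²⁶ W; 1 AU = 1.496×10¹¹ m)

d ≈ 0.181 AU

L = 0.130 × 3.828×10²⁶ = 4.98×10²⁵ W.
From T_eq⁴ = L(1−A)/(16πσd²): d = √[L(1−A)/(16πσT_eq⁴)].
d = √[4.98×10²⁵ × 0.94 / (16π × 5.67×10⁻⁸ × (387)⁴)] = 2.71×10¹⁰ m = 0.181 AU.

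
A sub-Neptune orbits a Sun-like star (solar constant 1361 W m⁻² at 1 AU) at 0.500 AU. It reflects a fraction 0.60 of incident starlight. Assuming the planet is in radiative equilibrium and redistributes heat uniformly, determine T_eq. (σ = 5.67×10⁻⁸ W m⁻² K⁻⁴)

T_eq ≈ 313 K

Flux at 0.500 AU: S = 1361/0.500² = 5440 W m⁻².
Energy balance: absorbed = emitted ⇒ πR²·S(1−A) = 4πR²·σT_eq⁴, so T_eq⁴ = S(1−A)/(4σ).
T_eq = [5440 × 0.40 / (4 × 5.67×10⁻⁸)]^(1/4) = (9.60×10⁹)^(1/4) = 313 K.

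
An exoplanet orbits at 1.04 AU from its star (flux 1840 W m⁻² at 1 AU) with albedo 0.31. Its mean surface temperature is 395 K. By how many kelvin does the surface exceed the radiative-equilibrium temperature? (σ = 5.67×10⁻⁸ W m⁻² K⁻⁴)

ΔT ≈ 126.8 K

S = 1840/1.04² = 1701 W m⁻².
T_eq = [S(1−A)/(4σ)]^(1/4) = [1701×0.69/(4×5.67×10⁻⁸)]^(1/4) = 268.2 K.
ΔT = T_surf − T_eq = 395 − 268.2.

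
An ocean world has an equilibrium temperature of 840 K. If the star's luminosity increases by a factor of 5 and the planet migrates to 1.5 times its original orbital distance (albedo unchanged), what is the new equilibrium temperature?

T_eq ≈ 1030 K

T_eq ∝ L^(1/4) · d^(−1/2).
T′ = 840 × 5^(1/4) / 1.5^(1/2) = 1030 K.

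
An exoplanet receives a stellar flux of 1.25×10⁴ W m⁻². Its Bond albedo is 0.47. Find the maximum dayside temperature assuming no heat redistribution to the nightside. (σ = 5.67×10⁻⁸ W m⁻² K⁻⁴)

T_ss ≈ 585 K

With no redistribution each surface element balances locally: S(1−A) = σT⁴.
T = [1.25×10⁴ × 0.53 / 5.67×10⁻⁸]^(1/4) = (1.17×10¹¹)^(1/4) = 585 K.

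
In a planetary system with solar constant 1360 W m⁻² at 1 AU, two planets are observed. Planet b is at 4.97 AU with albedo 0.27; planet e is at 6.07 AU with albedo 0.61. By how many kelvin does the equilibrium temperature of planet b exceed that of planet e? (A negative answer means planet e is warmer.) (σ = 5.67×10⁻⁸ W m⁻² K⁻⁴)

T_eq = [S₀(1−A)/(4σd²)]^(1/4), so T ∝ (1−A)^(1/4) / √d.
T₁ = [1360×0.73/(4×5.67×10⁻⁸×4.97²)]^(1/4) = 115.38 K.
T₂ = [1360×0.39/(4×5.67×10⁻⁸×6.07²)]^(1/4) = 89.26 K.

ΔT ≈ 26.1 K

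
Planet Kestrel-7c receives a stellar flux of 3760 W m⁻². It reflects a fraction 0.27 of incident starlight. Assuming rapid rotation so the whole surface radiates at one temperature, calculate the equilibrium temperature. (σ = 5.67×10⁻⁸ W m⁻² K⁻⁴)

T_eq ≈ 332 K

Energy balance: absorbed = emitted ⇒ πR²·S(1−A) = 4πR²·σT_eq⁴, so T_eq⁴ = S(1−A)/(4σ).
T_eq = [3760 × 0.73 / (4 × 5.67×10⁻⁸)]^(1/4) = (1.21×10¹⁰)^(1/4) = 332 K.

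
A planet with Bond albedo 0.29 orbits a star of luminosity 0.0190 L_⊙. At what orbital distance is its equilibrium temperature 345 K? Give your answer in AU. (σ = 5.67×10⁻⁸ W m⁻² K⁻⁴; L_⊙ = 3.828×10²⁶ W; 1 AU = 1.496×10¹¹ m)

L = 0.0190 × 3.828×10²⁶ = 7.27×10²⁴ W.
From T_eq⁴ = L(1−A)/(16πσd²): d = √[L(1−A)/(16πσT_eq⁴)].
d = √[7.27×10²⁴ × 0.71 / (16π × 5.67×10⁻⁸ × (345)⁴)] = 1.13×10¹⁰ m = 0.0756 AU.

d ≈ 0.0756 AU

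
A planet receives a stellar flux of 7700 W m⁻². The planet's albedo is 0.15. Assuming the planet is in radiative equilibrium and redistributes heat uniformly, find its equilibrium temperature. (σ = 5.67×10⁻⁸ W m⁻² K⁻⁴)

Energy balance: absorbed = emitted ⇒ πR²·S(1−A) = 4πR²·σT_eq⁴, so T_eq⁴ = S(1−A)/(4σ).
T_eq = [7700 × 0.85 / (4 × 5.67×10⁻⁸)]^(1/4) = (2.89×10¹⁰)^(1/4) = 412 K.

T_eq ≈ 412 K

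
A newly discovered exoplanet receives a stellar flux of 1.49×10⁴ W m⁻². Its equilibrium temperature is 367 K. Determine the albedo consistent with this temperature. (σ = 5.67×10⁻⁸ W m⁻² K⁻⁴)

From T_eq⁴ = S(1−A)/(4σ): 1−A = 4σT_eq⁴/S.
1−A = 4 × 5.67×10⁻⁸ × (367)⁴ / 1.49×10⁴ = 0.276.

A ≈ 0.72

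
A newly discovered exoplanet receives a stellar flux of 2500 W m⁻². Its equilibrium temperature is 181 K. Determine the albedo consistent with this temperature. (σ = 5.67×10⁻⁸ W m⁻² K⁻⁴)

From T_eq⁴ = S(1−A)/(4σ): 1−A = 4σT_eq⁴/S.
1−A = 4 × 5.67×10⁻⁸ × (181)⁴ / 2500 = 0.097.

A ≈ 0.90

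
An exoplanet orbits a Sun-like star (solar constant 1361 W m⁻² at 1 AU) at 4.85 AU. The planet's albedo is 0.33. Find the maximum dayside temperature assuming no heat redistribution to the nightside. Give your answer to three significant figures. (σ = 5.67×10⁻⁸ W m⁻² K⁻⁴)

T_ss ≈ 162 K

Flux at 4.85 AU: S = 1361/4.85² = 57.9 W m⁻².
With no redistribution each surface element balances locally: S(1−A) = σT⁴.
T = [57.9 × 0.67 / 5.67×10⁻⁸]^(1/4) = (6.84×10⁸)^(1/4) = 162 K.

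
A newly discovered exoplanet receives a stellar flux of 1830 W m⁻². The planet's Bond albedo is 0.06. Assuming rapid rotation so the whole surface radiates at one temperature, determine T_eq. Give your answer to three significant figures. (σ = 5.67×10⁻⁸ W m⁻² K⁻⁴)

T_eq ≈ 295 K

Energy balance: absorbed = emitted ⇒ πR²·S(1−A) = 4πR²·σT_eq⁴, so T_eq⁴ = S(1−A)/(4σ).
T_eq = [1830 × 0.94 / (4 × 5.67×10⁻⁸)]^(1/4) = (7.58×10⁹)^(1/4) = 295 K.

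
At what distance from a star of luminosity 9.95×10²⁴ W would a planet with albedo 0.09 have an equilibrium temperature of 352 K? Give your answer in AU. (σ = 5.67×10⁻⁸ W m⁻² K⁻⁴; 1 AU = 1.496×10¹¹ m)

d ≈ 0.0962 AU

From T_eq⁴ = L(1−A)/(16πσd²): d = √[L(1−A)/(16πσT_eq⁴)].
d = √[9.95×10²⁴ × 0.91 / (16π × 5.67×10⁻⁸ × (352)⁴)] = 1.44×10¹⁰ m = 0.0962 AU.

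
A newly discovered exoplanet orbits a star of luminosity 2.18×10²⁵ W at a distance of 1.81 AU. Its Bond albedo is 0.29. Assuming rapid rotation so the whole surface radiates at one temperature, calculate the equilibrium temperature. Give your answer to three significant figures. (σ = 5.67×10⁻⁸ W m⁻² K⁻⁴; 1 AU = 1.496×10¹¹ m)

d = 1.81 AU = 2.71×10¹¹ m.
Flux: S = L/(4πd²) = 2.18×10²⁵/(4π×(2.71×10¹¹)²) = 23.7 W m⁻².
Energy balance: absorbed = emitted ⇒ πR²·S(1−A) = 4πR²·σT_eq⁴, so T_eq⁴ = S(1−A)/(4σ).
T_eq = [23.7 × 0.71 / (4 × 5.67×10⁻⁸)]^(1/4) = (7.41×10⁷)^(1/4) = 92.8 K.

T_eq ≈ 92.8 K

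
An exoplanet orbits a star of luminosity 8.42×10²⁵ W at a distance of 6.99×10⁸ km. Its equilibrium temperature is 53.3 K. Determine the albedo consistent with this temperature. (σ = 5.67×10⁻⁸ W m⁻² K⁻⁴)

d = 6.99×10⁸ km = 6.99×10¹¹ m.
Flux: S = L/(4πd²) = 8.42×10²⁵/(4π×(6.99×10¹¹)²) = 13.7 W m⁻².
From T_eq⁴ = S(1−A)/(4σ): 1−A = 4σT_eq⁴/S.
1−A = 4 × 5.67×10⁻⁸ × (53.3)⁴ / 13.7 = 0.133.

A ≈ 0.87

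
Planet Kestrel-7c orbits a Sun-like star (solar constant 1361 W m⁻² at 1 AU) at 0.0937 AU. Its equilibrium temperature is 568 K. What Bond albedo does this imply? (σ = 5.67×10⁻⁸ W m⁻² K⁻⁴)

Flux at 0.0937 AU: S = 1361/0.0937² = 1.55×10⁵ W m⁻².
From T_eq⁴ = S(1−A)/(4σ): 1−A = 4σT_eq⁴/S.
1−A = 4 × 5.67×10⁻⁸ × (568)⁴ / 1.55×10⁵ = 0.152.

A ≈ 0.85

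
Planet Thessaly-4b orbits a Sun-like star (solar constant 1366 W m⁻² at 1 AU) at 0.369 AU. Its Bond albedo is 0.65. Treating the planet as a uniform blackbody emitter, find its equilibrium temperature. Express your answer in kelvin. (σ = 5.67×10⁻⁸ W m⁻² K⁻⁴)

T_eq ≈ 353 K

Flux at 0.369 AU: S = 1366/0.369² = 1.00×10⁴ W m⁻².
Energy balance: absorbed = emitted ⇒ πR²·S(1−A) = 4πR²·σT_eq⁴, so T_eq⁴ = S(1−A)/(4σ).
T_eq = [1.00×10⁴ × 0.35 / (4 × 5.67×10⁻⁸)]^(1/4) = (1.55×10¹⁰)^(1/4) = 353 K.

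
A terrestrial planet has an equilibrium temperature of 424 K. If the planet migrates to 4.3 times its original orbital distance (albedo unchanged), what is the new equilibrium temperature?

T_eq ∝ L^(1/4) · d^(−1/2).
T′ = 424 / 4.3^(1/2) = 204 K.

T_eq ≈ 204 K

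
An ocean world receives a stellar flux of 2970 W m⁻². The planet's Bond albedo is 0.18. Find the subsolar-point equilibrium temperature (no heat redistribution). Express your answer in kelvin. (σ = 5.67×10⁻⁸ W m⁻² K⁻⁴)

At the subsolar point the surface absorbs S(1−A) and emits σT⁴ per unit area — no factor of 4, since only the local patch is in balance.
T = [2970 × 0.82 / 5.67×10⁻⁸]^(1/4) = (4.30×10¹⁰)^(1/4) = 455 K.

T_ss ≈ 455 K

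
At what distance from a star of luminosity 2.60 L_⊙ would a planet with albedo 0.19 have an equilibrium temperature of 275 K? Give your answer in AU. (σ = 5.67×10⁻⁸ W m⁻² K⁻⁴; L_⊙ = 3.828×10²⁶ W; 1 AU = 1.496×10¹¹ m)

L = 2.60 × 3.828×10²⁶ = 9.95×10²⁶ W.
From T_eq⁴ = L(1−A)/(16πσd²): d = √[L(1−A)/(16πσT_eq⁴)].
d = √[9.95×10²⁶ × 0.81 / (16π × 5.67×10⁻⁸ × (275)⁴)] = 2.22×10¹¹ m = 1.49 AU.

d ≈ 1.49 AU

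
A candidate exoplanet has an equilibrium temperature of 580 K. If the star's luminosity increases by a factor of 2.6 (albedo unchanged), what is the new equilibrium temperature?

T_eq ∝ L^(1/4) · d^(−1/2).
T′ = 580 × 2.6^(1/4) = 736 K.

T_eq ≈ 736 K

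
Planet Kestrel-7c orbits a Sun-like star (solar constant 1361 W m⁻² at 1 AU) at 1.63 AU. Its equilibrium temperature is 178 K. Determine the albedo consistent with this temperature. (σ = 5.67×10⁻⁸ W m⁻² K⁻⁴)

Flux at 1.63 AU: S = 1361/1.63² = 512 W m⁻².
From T_eq⁴ = S(1−A)/(4σ): 1−A = 4σT_eq⁴/S.
1−A = 4 × 5.67×10⁻⁸ × (178)⁴ / 512 = 0.444.

A ≈ 0.56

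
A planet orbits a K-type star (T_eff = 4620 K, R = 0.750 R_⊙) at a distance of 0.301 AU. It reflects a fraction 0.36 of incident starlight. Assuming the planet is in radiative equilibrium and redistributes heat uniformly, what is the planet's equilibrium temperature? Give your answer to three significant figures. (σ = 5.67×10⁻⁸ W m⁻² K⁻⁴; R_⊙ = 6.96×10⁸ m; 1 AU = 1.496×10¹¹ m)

R_⋆ = 0.750 × 6.96×10⁸ = 5.22×10⁸ m.
d = 0.301 AU = 4.50×10¹⁰ m.
L = 4πR_⋆²σT_⋆⁴ = 4π(5.22×10⁸)² × 5.67×10⁻⁸ × (4620)⁴ = 8.85×10²⁵ W.
S = L/(4πd²) = 3470 W m⁻².
Energy balance: absorbed = emitted ⇒ πR²·S(1−A) = 4πR²·σT_eq⁴, so T_eq⁴ = S(1−A)/(4σ).
T_eq = [3470 × 0.64 / (4 × 5.67×10⁻⁸)]^(1/4) = (9.80×10⁹)^(1/4) = 315 K.

T_eq ≈ 315 K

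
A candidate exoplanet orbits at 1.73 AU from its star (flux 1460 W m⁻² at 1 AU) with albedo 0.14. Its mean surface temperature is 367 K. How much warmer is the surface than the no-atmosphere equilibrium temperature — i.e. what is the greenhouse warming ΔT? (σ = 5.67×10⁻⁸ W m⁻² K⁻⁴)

S = 1460/1.73² = 487.8 W m⁻².
T_eq = [S(1−A)/(4σ)]^(1/4) = [487.8×0.86/(4×5.67×10⁻⁸)]^(1/4) = 207.4 K.
ΔT = T_surf − T_eq = 367 − 207.4.

ΔT ≈ 159.6 K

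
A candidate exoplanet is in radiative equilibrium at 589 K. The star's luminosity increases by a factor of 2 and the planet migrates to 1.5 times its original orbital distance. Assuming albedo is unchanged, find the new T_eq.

T_eq ≈ 572 K

T_eq ∝ L^(1/4) · d^(−1/2).
T′ = 589 × 2^(1/4) / 1.5^(1/2) = 572 K.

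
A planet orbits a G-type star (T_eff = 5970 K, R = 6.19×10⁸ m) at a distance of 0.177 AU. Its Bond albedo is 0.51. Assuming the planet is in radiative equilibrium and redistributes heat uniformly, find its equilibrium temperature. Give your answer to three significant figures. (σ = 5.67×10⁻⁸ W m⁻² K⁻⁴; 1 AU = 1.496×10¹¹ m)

d = 0.177 AU = 2.65×10¹⁰ m.
L = 4πR_⋆²σT_⋆⁴ = 4π(6.19×10⁸)² × 5.67×10⁻⁸ × (5970)⁴ = 3.47×10²⁶ W.
S = L/(4πd²) = 3.94×10⁴ W m⁻².
Energy balance: absorbed = emitted ⇒ πR²·S(1−A) = 4πR²·σT_eq⁴, so T_eq⁴ = S(1−A)/(4σ).
T_eq = [3.94×10⁴ × 0.49 / (4 × 5.67×10⁻⁸)]^(1/4) = (8.50×10¹⁰)^(1/4) = 540 K.

T_eq ≈ 540 K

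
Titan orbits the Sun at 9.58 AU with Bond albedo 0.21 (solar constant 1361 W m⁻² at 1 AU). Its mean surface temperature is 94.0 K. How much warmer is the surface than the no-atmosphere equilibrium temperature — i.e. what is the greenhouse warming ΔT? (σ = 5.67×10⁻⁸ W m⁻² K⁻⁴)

S = 1361/9.58² = 14.83 W m⁻².
T_eq = [S(1−A)/(4σ)]^(1/4) = [14.83×0.79/(4×5.67×10⁻⁸)]^(1/4) = 84.8 K.
ΔT = T_surf − T_eq = 94 − 84.8.

ΔT ≈ 9.2 K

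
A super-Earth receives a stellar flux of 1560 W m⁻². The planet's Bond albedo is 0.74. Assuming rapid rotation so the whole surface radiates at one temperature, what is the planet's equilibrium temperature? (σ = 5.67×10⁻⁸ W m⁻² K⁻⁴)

T_eq ≈ 206 K

Energy balance: absorbed = emitted ⇒ πR²·S(1−A) = 4πR²·σT_eq⁴, so T_eq⁴ = S(1−A)/(4σ).
T_eq = [1560 × 0.26 / (4 × 5.67×10⁻⁸)]^(1/4) = (1.79×10⁹)^(1/4) = 206 K.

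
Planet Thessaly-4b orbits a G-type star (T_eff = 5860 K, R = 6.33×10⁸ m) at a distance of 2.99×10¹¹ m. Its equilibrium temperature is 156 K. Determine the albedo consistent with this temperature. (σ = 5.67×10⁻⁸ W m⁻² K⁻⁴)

L = 4πR_⋆²σT_⋆⁴ = 4π(6.33×10⁸)² × 5.67×10⁻⁸ × (5860)⁴ = 3.37×10²⁶ W.
S = L/(4πd²) = 300 W m⁻².
From T_eq⁴ = S(1−A)/(4σ): 1−A = 4σT_eq⁴/S.
1−A = 4 × 5.67×10⁻⁸ × (156)⁴ / 300 = 0.448.

A ≈ 0.55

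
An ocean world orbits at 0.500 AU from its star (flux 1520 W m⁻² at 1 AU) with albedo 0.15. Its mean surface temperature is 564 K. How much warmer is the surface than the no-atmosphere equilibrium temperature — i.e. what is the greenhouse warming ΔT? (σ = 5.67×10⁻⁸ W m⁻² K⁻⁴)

ΔT ≈ 175.5 K

S = 1520/0.500² = 6080 W m⁻².
T_eq = [S(1−A)/(4σ)]^(1/4) = [6080×0.85/(4×5.67×10⁻⁸)]^(1/4) = 388.5 K.
ΔT = T_surf − T_eq = 564 − 388.5.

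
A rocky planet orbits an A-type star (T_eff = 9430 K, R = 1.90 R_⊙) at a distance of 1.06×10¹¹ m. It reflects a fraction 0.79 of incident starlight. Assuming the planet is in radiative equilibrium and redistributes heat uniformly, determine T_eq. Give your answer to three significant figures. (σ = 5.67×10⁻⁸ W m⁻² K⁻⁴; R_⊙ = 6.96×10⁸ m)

R_⋆ = 1.90 × 6.96×10⁸ = 1.32×10⁹ m.
L = 4πR_⋆²σT_⋆⁴ = 4π(1.32×10⁹)² × 5.67×10⁻⁸ × (9430)⁴ = 9.85×10²⁷ W.
S = L/(4πd²) = 6.98×10⁴ W m⁻².
Energy balance: absorbed = emitted ⇒ πR²·S(1−A) = 4πR²·σT_eq⁴, so T_eq⁴ = S(1−A)/(4σ).
T_eq = [6.98×10⁴ × 0.21 / (4 × 5.67×10⁻⁸)]^(1/4) = (6.46×10¹⁰)^(1/4) = 504 K.

T_eq ≈ 504 K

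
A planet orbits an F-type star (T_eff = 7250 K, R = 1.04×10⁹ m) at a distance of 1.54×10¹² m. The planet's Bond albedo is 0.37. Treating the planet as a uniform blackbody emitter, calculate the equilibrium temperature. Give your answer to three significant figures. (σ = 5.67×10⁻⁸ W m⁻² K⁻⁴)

T_eq ≈ 119 K

L = 4πR_⋆²σT_⋆⁴ = 4π(1.04×10⁹)² × 5.67×10⁻⁸ × (7250)⁴ = 2.13×10²⁷ W.
S = L/(4πd²) = 71.4 W m⁻².
Energy balance: absorbed = emitted ⇒ πR²·S(1−A) = 4πR²·σT_eq⁴, so T_eq⁴ = S(1−A)/(4σ).
T_eq = [71.4 × 0.63 / (4 × 5.67×10⁻⁸)]^(1/4) = (1.98×10⁸)^(1/4) = 119 K.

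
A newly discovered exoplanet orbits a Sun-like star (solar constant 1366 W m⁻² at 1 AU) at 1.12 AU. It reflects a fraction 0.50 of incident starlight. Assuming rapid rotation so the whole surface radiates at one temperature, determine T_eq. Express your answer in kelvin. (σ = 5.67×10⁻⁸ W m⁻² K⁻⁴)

T_eq ≈ 221 K

Flux at 1.12 AU: S = 1366/1.12² = 1090 W m⁻².
Energy balance: absorbed = emitted ⇒ πR²·S(1−A) = 4πR²·σT_eq⁴, so T_eq⁴ = S(1−A)/(4σ).
T_eq = [1090 × 0.50 / (4 × 5.67×10⁻⁸)]^(1/4) = (2.40×10⁹)^(1/4) = 221 K.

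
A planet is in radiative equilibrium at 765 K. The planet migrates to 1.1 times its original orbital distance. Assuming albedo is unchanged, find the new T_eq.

T_eq ∝ L^(1/4) · d^(−1/2).
T′ = 765 / 1.1^(1/2) = 729 K.

T_eq ≈ 729 K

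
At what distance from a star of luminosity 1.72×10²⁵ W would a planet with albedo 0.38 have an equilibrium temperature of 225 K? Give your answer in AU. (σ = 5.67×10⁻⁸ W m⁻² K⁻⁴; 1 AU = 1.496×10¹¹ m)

From T_eq⁴ = L(1−A)/(16πσd²): d = √[L(1−A)/(16πσT_eq⁴)].
d = √[1.72×10²⁵ × 0.62 / (16π × 5.67×10⁻⁸ × (225)⁴)] = 3.82×10¹⁰ m = 0.255 AU.

d ≈ 0.255 AU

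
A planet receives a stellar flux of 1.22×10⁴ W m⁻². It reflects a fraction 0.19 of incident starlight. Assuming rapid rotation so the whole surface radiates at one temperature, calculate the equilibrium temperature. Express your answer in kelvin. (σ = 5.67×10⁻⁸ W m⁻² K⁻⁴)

Energy balance: absorbed = emitted ⇒ πR²·S(1−A) = 4πR²·σT_eq⁴, so T_eq⁴ = S(1−A)/(4σ).
T_eq = [1.22×10⁴ × 0.81 / (4 × 5.67×10⁻⁸)]^(1/4) = (4.36×10¹⁰)^(1/4) = 457 K.

T_eq ≈ 457 K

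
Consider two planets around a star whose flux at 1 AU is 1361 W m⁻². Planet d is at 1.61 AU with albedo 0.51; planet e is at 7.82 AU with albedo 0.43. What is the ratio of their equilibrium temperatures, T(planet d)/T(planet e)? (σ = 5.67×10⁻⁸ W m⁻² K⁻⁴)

T₁/T₂ ≈ 2.122

T_eq = [S₀(1−A)/(4σd²)]^(1/4), so T ∝ (1−A)^(1/4) / √d.
T₁ = [1361×0.49/(4×5.67×10⁻⁸×1.61²)]^(1/4) = 183.52 K.
T₂ = [1361×0.57/(4×5.67×10⁻⁸×7.82²)]^(1/4) = 86.48 K.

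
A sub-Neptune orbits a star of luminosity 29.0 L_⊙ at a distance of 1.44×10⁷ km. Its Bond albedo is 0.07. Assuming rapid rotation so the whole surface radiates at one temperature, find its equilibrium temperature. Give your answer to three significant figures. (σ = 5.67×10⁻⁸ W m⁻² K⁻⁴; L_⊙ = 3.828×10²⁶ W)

d = 1.44×10⁷ km = 1.44×10¹⁰ m.
L = 29.0 × 3.828×10²⁶ = 1.11×10²⁸ W.
Flux: S = L/(4πd²) = 1.11×10²⁸/(4π×(1.44×10¹⁰)²) = 4.26×10⁶ W m⁻².
Energy balance: absorbed = emitted ⇒ πR²·S(1−A) = 4πR²·σT_eq⁴, so T_eq⁴ = S(1−A)/(4σ).
T_eq = [4.26×10⁶ × 0.93 / (4 × 5.67×10⁻⁸)]^(1/4) = (1.75×10¹³)^(1/4) = 2040 K.

T_eq ≈ 2040 K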